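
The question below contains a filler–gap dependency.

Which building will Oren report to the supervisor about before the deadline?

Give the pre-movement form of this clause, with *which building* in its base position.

Oren will report to the supervisor about which building before the deadline.

The filler 'which building' is interpreted as the object of the preposition 'about'. It moves to the left edge, and the trace sits right after 'about':
Which building will Oren report to the supervisor about ___ before the deadline?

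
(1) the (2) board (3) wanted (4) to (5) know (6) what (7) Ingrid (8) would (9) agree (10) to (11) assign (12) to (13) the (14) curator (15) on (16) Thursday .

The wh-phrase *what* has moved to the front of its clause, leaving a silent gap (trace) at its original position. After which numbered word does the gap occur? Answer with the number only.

In situ: Ingrid would agree to assign what to the curator on Thursday.
The filler 'what' is interpreted as the direct object of 'assign'. Wh-movement fronts it, leaving a gap right after 'assign':
The board wanted to know what Ingrid would agree to assign ___ to the curator on Thursday.
'assign' is word 11.

11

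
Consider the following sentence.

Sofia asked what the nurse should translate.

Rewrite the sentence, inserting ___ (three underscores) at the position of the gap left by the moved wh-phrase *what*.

Sofia asked what the nurse should translate ___.

Before movement: The nurse should translate what.
The filler 'what' is interpreted as the direct object of 'translate'. The gap is right after 'translate'.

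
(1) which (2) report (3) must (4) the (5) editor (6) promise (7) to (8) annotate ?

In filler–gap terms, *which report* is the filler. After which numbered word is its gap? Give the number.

Underlying clause: The editor must promise to annotate which report.
The filler 'which report' is interpreted as the direct object of 'annotate'. Wh-movement fronts it, leaving a gap right after 'annotate':
Which report must the editor promise to annotate ___?
'annotate' is word 8.

8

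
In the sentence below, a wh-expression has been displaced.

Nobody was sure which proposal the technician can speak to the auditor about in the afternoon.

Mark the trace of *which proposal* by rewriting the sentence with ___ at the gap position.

Nobody was sure which proposal the technician can speak to the auditor about ___ in the afternoon.

Before movement: The technician can speak to the auditor about which proposal in the afternoon.
'which proposal' is the object of the preposition 'about'. The gap is right after 'about'.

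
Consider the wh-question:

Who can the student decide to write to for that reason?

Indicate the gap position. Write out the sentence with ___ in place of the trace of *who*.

Pre-movement form: The student can decide to write to who for that reason.
The filler 'who' is interpreted as the object of the preposition 'to'. The gap is right after 'to'.

Who can the student decide to write to ___ for that reason?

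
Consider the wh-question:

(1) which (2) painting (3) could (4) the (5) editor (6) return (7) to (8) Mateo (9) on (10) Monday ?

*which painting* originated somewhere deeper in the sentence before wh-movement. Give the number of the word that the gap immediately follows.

In situ: The editor could return which painting to Mateo on Monday.
'which painting' is the direct object of 'return'. Wh-movement fronts it, leaving a gap right after 'return':
Which painting could the editor return ___ to Mateo on Monday?
'return' is word 6.

6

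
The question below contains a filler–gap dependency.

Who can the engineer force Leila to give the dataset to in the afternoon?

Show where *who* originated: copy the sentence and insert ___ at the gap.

Pre-movement form: The engineer can force Leila to give the dataset to who in the afternoon.
The filler 'who' is interpreted as the object of the preposition 'to' (recipient of 'give'). The gap is right after 'to'.

Who can the engineer force Leila to give the dataset to ___ in the afternoon?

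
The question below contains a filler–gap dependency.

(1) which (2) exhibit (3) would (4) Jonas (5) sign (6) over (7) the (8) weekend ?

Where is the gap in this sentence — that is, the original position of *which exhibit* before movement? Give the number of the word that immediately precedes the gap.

Pre-movement form: Jonas would sign which exhibit over the weekend.
The filler 'which exhibit' is interpreted as the direct object of 'sign'. Wh-movement fronts it, leaving a gap right after 'sign':
Which exhibit would Jonas sign ___ over the weekend?
'sign' is word 5.

5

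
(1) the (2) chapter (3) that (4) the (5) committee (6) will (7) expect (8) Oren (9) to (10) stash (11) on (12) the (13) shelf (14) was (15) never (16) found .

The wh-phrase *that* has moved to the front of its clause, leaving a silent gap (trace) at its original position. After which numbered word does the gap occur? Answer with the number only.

10

'that' functions as the direct object of 'stash'. Wh-movement fronts it, leaving a gap right after 'stash':
The chapter that the committee will expect Oren to stash ___ on the shelf was never found.
'stash' is word 10.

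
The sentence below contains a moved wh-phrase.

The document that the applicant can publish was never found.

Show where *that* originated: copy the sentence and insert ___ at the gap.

The document that the applicant can publish ___ was never found.

'that' is the direct object of 'publish'. The gap is right after 'publish'.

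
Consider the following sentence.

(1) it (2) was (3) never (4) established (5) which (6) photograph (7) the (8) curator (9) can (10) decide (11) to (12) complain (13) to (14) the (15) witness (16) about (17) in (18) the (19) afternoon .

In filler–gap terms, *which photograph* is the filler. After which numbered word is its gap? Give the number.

16

Before movement: The curator can decide to complain to the witness about which photograph in the afternoon.
'which photograph' functions as the object of the preposition 'about'. It moves to the left edge, and the trace sits right after 'about':
It was never established which photograph the curator can decide to complain to the witness about ___ in the afternoon.
'about' is word 16.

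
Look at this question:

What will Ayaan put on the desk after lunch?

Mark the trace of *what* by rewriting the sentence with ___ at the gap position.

In situ: Ayaan will put what on the desk after lunch.
'what' is the direct object of 'put'. The gap is right after 'put'.

What will Ayaan put ___ on the desk after lunch?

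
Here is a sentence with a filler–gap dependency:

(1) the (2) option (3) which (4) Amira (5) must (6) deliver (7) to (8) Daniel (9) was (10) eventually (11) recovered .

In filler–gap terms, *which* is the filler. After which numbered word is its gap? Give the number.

6

'which' is the direct object of 'deliver'. Wh-movement fronts it, leaving a gap right after 'deliver':
The option which Amira must deliver ___ to Daniel was eventually recovered.
'deliver' is word 6.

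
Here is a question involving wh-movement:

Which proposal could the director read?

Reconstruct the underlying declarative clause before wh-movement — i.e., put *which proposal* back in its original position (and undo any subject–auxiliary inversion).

The filler 'which proposal' is interpreted as the direct object of 'read'. It moves to the left edge, and the trace sits right after 'read':
Which proposal could the director read ___?

The director could read which proposal.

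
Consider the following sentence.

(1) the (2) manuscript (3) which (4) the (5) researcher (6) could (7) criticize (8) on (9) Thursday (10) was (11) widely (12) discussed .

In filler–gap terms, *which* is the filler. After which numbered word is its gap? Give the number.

7

'which' functions as the direct object of 'criticize'. Fronting leaves a gap immediately after 'criticize':
The manuscript which the researcher could criticize ___ on Thursday was widely discussed.
'criticize' is word 7.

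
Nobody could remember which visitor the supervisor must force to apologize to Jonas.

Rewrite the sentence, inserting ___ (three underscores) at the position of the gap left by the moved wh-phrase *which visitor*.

Pre-movement form: The supervisor must force which visitor to apologize to Jonas.
'which visitor' functions as the direct object of 'force'. The gap is right after 'force'.

Nobody could remember which visitor the supervisor must force ___ to apologize to Jonas.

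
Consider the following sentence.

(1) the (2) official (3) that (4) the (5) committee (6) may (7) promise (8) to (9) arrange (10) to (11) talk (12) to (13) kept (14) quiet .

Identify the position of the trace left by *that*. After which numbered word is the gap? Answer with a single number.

'that' functions as the object of the preposition 'to'. It moves to the left edge, and the trace sits right after 'to':
The official that the committee may promise to arrange to talk to ___ kept quiet.
'to' is word 12.

12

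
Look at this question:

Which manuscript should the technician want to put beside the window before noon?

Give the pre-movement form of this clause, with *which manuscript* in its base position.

The filler 'which manuscript' is interpreted as the direct object of 'put'. Fronting leaves a gap immediately after 'put':
Which manuscript should the technician want to put ___ beside the window before noon?

The technician should want to put which manuscript beside the window before noon.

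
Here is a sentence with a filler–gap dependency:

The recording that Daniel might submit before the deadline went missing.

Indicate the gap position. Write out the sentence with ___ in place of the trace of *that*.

The recording that Daniel might submit ___ before the deadline went missing.

'that' functions as the direct object of 'submit'. The gap is right after 'submit'.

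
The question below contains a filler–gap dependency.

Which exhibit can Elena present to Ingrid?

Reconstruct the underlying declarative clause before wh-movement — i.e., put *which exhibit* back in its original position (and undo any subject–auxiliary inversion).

'which exhibit' is the direct object of 'present'. It moves to the left edge, and the trace sits right after 'present':
Which exhibit can Elena present ___ to Ingrid?

Elena can present which exhibit to Ingrid.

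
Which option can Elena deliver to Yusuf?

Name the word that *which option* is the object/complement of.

deliver

Before movement: Elena can deliver which option to Yusuf.
The filler 'which option' is interpreted as the direct object of 'deliver'. It moves to the left edge, and the trace sits right after 'deliver':
Which option can Elena deliver ___ to Yusuf?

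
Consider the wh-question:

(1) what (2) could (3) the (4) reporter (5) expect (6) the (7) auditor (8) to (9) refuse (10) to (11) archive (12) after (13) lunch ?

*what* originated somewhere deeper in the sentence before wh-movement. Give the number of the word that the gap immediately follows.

In situ: The reporter could expect the auditor to refuse to archive what after lunch.
'what' functions as the direct object of 'archive'. It moves to the left edge, and the trace sits right after 'archive':
What could the reporter expect the auditor to refuse to archive ___ after lunch?
'archive' is word 11.

11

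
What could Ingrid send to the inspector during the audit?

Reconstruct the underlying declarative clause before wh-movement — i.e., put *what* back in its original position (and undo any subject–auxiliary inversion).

'what' functions as the direct object of 'send'. Fronting leaves a gap immediately after 'send':
What could Ingrid send ___ to the inspector during the audit?

Ingrid could send what to the inspector during the audit.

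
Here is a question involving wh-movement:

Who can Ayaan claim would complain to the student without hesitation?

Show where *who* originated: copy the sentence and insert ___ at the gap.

Before movement: Ayaan can claim who would complain to the student without hesitation.
The filler 'who' is interpreted as the subject of the clause embedded under 'claim'. The gap is right after 'claim'.

Who can Ayaan claim ___ would complain to the student without hesitation?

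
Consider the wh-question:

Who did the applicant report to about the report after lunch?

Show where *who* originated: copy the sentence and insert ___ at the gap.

Before movement: The applicant did report to who about the report after lunch.
The filler 'who' is interpreted as the object of the preposition 'to'. The gap is right after 'to'.

Who did the applicant report to ___ about the report after lunch?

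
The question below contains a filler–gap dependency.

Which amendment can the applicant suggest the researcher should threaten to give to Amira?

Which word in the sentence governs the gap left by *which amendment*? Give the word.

give

Before movement: The applicant can suggest the researcher should threaten to give which amendment to Amira.
'which amendment' functions as the direct object of 'give'. Wh-movement fronts it, leaving a gap right after 'give':
Which amendment can the applicant suggest the researcher should threaten to give ___ to Amira?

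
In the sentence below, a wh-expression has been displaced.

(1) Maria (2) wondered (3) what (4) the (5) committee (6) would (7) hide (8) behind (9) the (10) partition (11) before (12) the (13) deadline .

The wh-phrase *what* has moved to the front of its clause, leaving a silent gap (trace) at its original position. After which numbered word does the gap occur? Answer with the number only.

In situ: The committee would hide what behind the partition before the deadline.
The filler 'what' is interpreted as the direct object of 'hide'. It moves to the left edge, and the trace sits right after 'hide':
Maria wondered what the committee would hide ___ behind the partition before the deadline.
'hide' is word 7.

7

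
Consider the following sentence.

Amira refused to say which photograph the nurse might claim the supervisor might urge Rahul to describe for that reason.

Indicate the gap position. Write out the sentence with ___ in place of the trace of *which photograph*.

Amira refused to say which photograph the nurse might claim the supervisor might urge Rahul to describe ___ for that reason.

In situ: The nurse might claim the supervisor might urge Rahul to describe which photograph for that reason.
'which photograph' is the direct object of 'describe'. The gap is right after 'describe'.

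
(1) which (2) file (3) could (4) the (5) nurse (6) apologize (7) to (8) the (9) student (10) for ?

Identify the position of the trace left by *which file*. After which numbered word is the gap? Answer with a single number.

10

Pre-movement form: The nurse could apologize to the student for which file.
'which file' functions as the object of the preposition 'for'. Wh-movement fronts it, leaving a gap right after 'for':
Which file could the nurse apologize to the student for ___?
'for' is word 10.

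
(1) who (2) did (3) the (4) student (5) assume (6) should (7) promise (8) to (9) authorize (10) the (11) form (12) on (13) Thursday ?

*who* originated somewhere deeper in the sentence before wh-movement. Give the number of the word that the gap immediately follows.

In situ: The student did assume who should promise to authorize the form on Thursday.
The filler 'who' is interpreted as the subject of the clause embedded under 'assume'. Fronting leaves a gap immediately after 'assume':
Who did the student assume ___ should promise to authorize the form on Thursday?
'assume' is word 5.

5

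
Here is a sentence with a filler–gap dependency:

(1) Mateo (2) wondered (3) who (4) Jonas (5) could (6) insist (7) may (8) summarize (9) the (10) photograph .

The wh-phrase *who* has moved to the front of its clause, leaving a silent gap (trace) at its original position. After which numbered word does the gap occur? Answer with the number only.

Before movement: Jonas could insist who may summarize the photograph.
The filler 'who' is interpreted as the subject of the clause embedded under 'insist'. Wh-movement fronts it, leaving a gap right after 'insist':
Mateo wondered who Jonas could insist ___ may summarize the photograph.
'insist' is word 6.

6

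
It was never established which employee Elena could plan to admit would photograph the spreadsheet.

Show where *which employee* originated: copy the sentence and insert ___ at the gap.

It was never established which employee Elena could plan to admit ___ would photograph the spreadsheet.

In situ: Elena could plan to admit which employee would photograph the spreadsheet.
The filler 'which employee' is interpreted as the subject of the clause embedded under 'admit'. The gap is right after 'admit'.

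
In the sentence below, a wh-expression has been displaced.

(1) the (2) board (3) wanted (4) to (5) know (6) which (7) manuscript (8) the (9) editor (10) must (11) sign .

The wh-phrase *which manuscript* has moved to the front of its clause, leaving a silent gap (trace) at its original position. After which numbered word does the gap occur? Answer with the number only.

In situ: The editor must sign which manuscript.
'which manuscript' functions as the direct object of 'sign'. It moves to the left edge, and the trace sits right after 'sign':
The board wanted to know which manuscript the editor must sign ___.
'sign' is word 11.

11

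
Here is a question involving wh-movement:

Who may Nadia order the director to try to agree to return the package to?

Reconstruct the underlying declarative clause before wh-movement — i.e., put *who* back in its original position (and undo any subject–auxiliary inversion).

'who' functions as the object of the preposition 'to' (recipient of 'return'). Wh-movement fronts it, leaving a gap right after 'to':
Who may Nadia order the director to try to agree to return the package to ___?

Nadia may order the director to try to agree to return the package to who.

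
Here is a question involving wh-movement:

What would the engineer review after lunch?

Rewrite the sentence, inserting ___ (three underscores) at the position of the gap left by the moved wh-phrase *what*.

What would the engineer review ___ after lunch?

Underlying clause: The engineer would review what after lunch.
'what' is the direct object of 'review'. The gap is right after 'review'.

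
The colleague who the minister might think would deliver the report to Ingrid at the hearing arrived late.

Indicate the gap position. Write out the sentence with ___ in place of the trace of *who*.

'who' functions as the subject of the clause embedded under 'think'. The gap is right after 'think'.

The colleague who the minister might think ___ would deliver the report to Ingrid at the hearing arrived late.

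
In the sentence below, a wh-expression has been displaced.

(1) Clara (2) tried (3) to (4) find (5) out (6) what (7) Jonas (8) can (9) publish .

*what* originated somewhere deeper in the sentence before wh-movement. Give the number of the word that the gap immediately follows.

9

In situ: Jonas can publish what.
'what' functions as the direct object of 'publish'. Fronting leaves a gap immediately after 'publish':
Clara tried to find out what Jonas can publish ___.
'publish' is word 9.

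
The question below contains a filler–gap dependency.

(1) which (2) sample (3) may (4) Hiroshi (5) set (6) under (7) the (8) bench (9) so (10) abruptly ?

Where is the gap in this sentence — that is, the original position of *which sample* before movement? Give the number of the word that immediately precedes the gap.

5

Before movement: Hiroshi may set which sample under the bench so abruptly.
'which sample' is the direct object of 'set'. It moves to the left edge, and the trace sits right after 'set':
Which sample may Hiroshi set ___ under the bench so abruptly?
'set' is word 5.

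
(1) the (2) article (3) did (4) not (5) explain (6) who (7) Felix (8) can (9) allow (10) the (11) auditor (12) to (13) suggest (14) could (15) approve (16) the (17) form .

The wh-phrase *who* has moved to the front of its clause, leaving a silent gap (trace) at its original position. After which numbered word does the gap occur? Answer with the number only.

Before movement: Felix can allow the auditor to suggest who could approve the form.
The filler 'who' is interpreted as the subject of the clause embedded under 'suggest'. Wh-movement fronts it, leaving a gap right after 'suggest':
The article did not explain who Felix can allow the auditor to suggest ___ could approve the form.
'suggest' is word 13.

13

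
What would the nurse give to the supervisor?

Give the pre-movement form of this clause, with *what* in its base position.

The filler 'what' is interpreted as the direct object of 'give'. Wh-movement fronts it, leaving a gap right after 'give':
What would the nurse give ___ to the supervisor?

The nurse would give what to the supervisor.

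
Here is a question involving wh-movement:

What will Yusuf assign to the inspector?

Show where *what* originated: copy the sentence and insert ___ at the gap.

In situ: Yusuf will assign what to the inspector.
The filler 'what' is interpreted as the direct object of 'assign'. The gap is right after 'assign'.

What will Yusuf assign ___ to the inspector?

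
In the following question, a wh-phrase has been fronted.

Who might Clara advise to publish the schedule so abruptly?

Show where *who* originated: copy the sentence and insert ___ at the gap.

Who might Clara advise ___ to publish the schedule so abruptly?

Pre-movement form: Clara might advise who to publish the schedule so abruptly.
The filler 'who' is interpreted as the direct object of 'advise'. The gap is right after 'advise'.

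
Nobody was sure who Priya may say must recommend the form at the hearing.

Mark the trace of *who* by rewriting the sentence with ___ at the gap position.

Nobody was sure who Priya may say ___ must recommend the form at the hearing.

Pre-movement form: Priya may say who must recommend the form at the hearing.
'who' is the subject of the clause embedded under 'say'. The gap is right after 'say'.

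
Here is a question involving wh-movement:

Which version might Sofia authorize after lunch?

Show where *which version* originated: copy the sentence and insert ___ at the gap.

Which version might Sofia authorize ___ after lunch?

Pre-movement form: Sofia might authorize which version after lunch.
'which version' is the direct object of 'authorize'. The gap is right after 'authorize'.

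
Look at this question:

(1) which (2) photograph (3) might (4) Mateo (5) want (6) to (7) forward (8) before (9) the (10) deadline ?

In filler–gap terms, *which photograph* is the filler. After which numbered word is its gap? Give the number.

Pre-movement form: Mateo might want to forward which photograph before the deadline.
'which photograph' functions as the direct object of 'forward'. It moves to the left edge, and the trace sits right after 'forward':
Which photograph might Mateo want to forward ___ before the deadline?
'forward' is word 7.

7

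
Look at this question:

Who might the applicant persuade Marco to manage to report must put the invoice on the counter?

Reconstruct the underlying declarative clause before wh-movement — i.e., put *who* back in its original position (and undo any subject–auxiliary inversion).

The filler 'who' is interpreted as the subject of the clause embedded under 'report'. Wh-movement fronts it, leaving a gap right after 'report':
Who might the applicant persuade Marco to manage to report ___ must put the invoice on the counter?

The applicant might persuade Marco to manage to report who must put the invoice on the counter.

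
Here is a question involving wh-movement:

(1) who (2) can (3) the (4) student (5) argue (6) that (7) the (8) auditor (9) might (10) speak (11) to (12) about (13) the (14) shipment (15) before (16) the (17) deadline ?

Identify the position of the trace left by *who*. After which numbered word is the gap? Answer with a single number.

11

Pre-movement form: The student can argue that the auditor might speak to who about the shipment before the deadline.
'who' functions as the object of the preposition 'to'. It moves to the left edge, and the trace sits right after 'to':
Who can the student argue that the auditor might speak to ___ about the shipment before the deadline?
'to' is word 11.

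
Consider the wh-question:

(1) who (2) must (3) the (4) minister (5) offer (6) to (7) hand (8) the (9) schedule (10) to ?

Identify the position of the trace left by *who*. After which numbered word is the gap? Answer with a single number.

10

Before movement: The minister must offer to hand the schedule to who.
'who' is the object of the preposition 'to' (recipient of 'hand'). Wh-movement fronts it, leaving a gap right after 'to':
Who must the minister offer to hand the schedule to ___?
'to' is word 10.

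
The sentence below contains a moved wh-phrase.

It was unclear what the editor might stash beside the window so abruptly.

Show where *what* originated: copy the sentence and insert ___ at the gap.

It was unclear what the editor might stash ___ beside the window so abruptly.

In situ: The editor might stash what beside the window so abruptly.
'what' functions as the direct object of 'stash'. The gap is right after 'stash'.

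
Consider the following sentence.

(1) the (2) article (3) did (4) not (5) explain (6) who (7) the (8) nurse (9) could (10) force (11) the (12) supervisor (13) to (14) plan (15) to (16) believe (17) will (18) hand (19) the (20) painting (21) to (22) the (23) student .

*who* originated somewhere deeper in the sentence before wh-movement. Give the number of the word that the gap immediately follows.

Pre-movement form: The nurse could force the supervisor to plan to believe who will hand the painting to the student.
'who' functions as the subject of the clause embedded under 'believe'. Fronting leaves a gap immediately after 'believe':
The article did not explain who the nurse could force the supervisor to plan to believe ___ will hand the painting to the student.
'believe' is word 16.

16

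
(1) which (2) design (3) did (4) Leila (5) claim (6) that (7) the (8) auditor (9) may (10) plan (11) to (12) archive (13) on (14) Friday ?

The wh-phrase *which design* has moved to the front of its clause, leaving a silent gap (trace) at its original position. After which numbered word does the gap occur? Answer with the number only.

Before movement: Leila did claim that the auditor may plan to archive which design on Friday.
The filler 'which design' is interpreted as the direct object of 'archive'. Fronting leaves a gap immediately after 'archive':
Which design did Leila claim that the auditor may plan to archive ___ on Friday?
'archive' is word 12.

12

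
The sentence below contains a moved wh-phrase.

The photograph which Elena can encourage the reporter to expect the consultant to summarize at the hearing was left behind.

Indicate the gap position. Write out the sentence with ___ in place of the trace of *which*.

'which' functions as the direct object of 'summarize'. The gap is right after 'summarize'.

The photograph which Elena can encourage the reporter to expect the consultant to summarize ___ at the hearing was left behind.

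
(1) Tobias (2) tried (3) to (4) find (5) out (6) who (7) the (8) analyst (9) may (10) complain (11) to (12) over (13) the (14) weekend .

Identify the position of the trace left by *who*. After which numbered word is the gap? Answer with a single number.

Underlying clause: The analyst may complain to who over the weekend.
The filler 'who' is interpreted as the object of the preposition 'to'. It moves to the left edge, and the trace sits right after 'to':
Tobias tried to find out who the analyst may complain to ___ over the weekend.
'to' is word 11.

11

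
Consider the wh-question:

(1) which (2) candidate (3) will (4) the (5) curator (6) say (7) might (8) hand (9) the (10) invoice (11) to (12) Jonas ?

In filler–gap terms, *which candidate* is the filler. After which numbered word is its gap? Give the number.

6

Before movement: The curator will say which candidate might hand the invoice to Jonas.
'which candidate' is the subject of the clause embedded under 'say'. Wh-movement fronts it, leaving a gap right after 'say':
Which candidate will the curator say ___ might hand the invoice to Jonas?
'say' is word 6.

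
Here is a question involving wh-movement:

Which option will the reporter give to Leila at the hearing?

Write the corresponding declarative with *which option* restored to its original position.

The reporter will give which option to Leila at the hearing.

'which option' is the direct object of 'give'. Fronting leaves a gap immediately after 'give':
Which option will the reporter give ___ to Leila at the hearing?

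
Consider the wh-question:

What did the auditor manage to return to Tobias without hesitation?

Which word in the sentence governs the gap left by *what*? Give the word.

return

Before movement: The auditor did manage to return what to Tobias without hesitation.
'what' is the direct object of 'return'. Wh-movement fronts it, leaving a gap right after 'return':
What did the auditor manage to return ___ to Tobias without hesitation?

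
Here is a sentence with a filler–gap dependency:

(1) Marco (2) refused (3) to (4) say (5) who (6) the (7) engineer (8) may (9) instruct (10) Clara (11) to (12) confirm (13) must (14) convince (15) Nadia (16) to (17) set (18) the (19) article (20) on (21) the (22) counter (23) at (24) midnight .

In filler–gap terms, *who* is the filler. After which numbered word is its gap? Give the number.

12

Underlying clause: The engineer may instruct Clara to confirm who must convince Nadia to set the article on the counter at midnight.
The filler 'who' is interpreted as the subject of the clause embedded under 'confirm'. Wh-movement fronts it, leaving a gap right after 'confirm':
Marco refused to say who the engineer may instruct Clara to confirm ___ must convince Nadia to set the article on the counter at midnight.
'confirm' is word 12.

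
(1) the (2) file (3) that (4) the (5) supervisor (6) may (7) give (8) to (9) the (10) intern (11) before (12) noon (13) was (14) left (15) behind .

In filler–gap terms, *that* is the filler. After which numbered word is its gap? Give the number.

The filler 'that' is interpreted as the direct object of 'give'. Fronting leaves a gap immediately after 'give':
The file that the supervisor may give ___ to the intern before noon was left behind.
'give' is word 7.

7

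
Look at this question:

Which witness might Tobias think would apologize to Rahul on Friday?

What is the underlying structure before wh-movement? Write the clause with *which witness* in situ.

Tobias might think which witness would apologize to Rahul on Friday.

'which witness' is the subject of the clause embedded under 'think'. Fronting leaves a gap immediately after 'think':
Which witness might Tobias think ___ would apologize to Rahul on Friday?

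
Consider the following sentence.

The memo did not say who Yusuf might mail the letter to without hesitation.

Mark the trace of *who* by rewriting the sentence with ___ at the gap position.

Before movement: Yusuf might mail the letter to who without hesitation.
'who' functions as the object of the preposition 'to' (recipient of 'mail'). The gap is right after 'to'.

The memo did not say who Yusuf might mail the letter to ___ without hesitation.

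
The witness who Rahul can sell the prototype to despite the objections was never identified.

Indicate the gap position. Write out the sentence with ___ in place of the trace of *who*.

The filler 'who' is interpreted as the object of the preposition 'to' (recipient of 'sell'). The gap is right after 'to'.

The witness who Rahul can sell the prototype to ___ despite the objections was never identified.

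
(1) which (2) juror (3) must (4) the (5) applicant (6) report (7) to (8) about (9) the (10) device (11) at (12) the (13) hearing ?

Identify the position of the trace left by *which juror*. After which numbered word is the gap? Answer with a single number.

7

Underlying clause: The applicant must report to which juror about the device at the hearing.
'which juror' functions as the object of the preposition 'to'. It moves to the left edge, and the trace sits right after 'to':
Which juror must the applicant report to ___ about the device at the hearing?
'to' is word 7.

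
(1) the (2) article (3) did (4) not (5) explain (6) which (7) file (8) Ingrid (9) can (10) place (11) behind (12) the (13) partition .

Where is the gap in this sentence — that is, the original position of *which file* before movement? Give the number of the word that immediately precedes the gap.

Before movement: Ingrid can place which file behind the partition.
The filler 'which file' is interpreted as the direct object of 'place'. It moves to the left edge, and the trace sits right after 'place':
The article did not explain which file Ingrid can place ___ behind the partition.
'place' is word 10.

10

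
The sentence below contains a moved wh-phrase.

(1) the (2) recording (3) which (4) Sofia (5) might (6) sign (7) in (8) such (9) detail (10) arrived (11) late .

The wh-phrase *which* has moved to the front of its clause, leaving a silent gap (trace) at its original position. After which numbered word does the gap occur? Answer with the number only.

6

'which' functions as the direct object of 'sign'. Fronting leaves a gap immediately after 'sign':
The recording which Sofia might sign ___ in such detail arrived late.
'sign' is word 6.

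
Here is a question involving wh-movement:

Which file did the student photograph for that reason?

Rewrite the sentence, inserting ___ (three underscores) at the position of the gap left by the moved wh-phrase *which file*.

Which file did the student photograph ___ for that reason?

Before movement: The student did photograph which file for that reason.
'which file' functions as the direct object of 'photograph'. The gap is right after 'photograph'.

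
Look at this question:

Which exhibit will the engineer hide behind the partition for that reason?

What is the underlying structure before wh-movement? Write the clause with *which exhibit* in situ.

The engineer will hide which exhibit behind the partition for that reason.

The filler 'which exhibit' is interpreted as the direct object of 'hide'. Fronting leaves a gap immediately after 'hide':
Which exhibit will the engineer hide ___ behind the partition for that reason?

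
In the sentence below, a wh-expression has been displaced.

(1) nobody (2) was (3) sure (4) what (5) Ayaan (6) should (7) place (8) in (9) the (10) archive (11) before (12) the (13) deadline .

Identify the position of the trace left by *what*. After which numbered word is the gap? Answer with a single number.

Pre-movement form: Ayaan should place what in the archive before the deadline.
'what' functions as the direct object of 'place'. Wh-movement fronts it, leaving a gap right after 'place':
Nobody was sure what Ayaan should place ___ in the archive before the deadline.
'place' is word 7.

7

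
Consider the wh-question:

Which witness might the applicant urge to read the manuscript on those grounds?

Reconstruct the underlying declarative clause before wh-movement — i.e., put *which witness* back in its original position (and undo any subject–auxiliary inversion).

The filler 'which witness' is interpreted as the direct object of 'urge'. Wh-movement fronts it, leaving a gap right after 'urge':
Which witness might the applicant urge ___ to read the manuscript on those grounds?

The applicant might urge which witness to read the manuscript on those grounds.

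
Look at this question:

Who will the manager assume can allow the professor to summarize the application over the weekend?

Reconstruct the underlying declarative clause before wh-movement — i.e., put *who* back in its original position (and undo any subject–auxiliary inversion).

The manager will assume who can allow the professor to summarize the application over the weekend.

'who' is the subject of the clause embedded under 'assume'. Wh-movement fronts it, leaving a gap right after 'assume':
Who will the manager assume ___ can allow the professor to summarize the application over the weekend?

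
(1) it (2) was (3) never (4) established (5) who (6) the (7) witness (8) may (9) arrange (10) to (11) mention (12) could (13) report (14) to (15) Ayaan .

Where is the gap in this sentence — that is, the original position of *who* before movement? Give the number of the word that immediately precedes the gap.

11

Underlying clause: The witness may arrange to mention who could report to Ayaan.
'who' functions as the subject of the clause embedded under 'mention'. Wh-movement fronts it, leaving a gap right after 'mention':
It was never established who the witness may arrange to mention ___ could report to Ayaan.
'mention' is word 11.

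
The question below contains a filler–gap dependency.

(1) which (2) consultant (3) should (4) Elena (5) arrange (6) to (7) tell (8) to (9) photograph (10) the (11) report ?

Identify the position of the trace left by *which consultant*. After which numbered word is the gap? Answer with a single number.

7

Before movement: Elena should arrange to tell which consultant to photograph the report.
The filler 'which consultant' is interpreted as the direct object of 'tell'. Wh-movement fronts it, leaving a gap right after 'tell':
Which consultant should Elena arrange to tell ___ to photograph the report?
'tell' is word 7.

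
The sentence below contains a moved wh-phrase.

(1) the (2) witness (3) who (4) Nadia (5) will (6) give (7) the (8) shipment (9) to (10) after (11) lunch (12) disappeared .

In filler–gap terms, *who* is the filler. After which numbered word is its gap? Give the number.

9

'who' functions as the object of the preposition 'to' (recipient of 'give'). Fronting leaves a gap immediately after 'to':
The witness who Nadia will give the shipment to ___ after lunch disappeared.
'to' is word 9.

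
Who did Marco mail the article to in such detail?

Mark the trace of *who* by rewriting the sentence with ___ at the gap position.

Before movement: Marco did mail the article to who in such detail.
'who' functions as the object of the preposition 'to' (recipient of 'mail'). The gap is right after 'to'.

Who did Marco mail the article to ___ in such detail?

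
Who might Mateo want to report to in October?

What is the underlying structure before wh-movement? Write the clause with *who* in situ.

'who' functions as the object of the preposition 'to'. It moves to the left edge, and the trace sits right after 'to':
Who might Mateo want to report to ___ in October?

Mateo might want to report to who in October.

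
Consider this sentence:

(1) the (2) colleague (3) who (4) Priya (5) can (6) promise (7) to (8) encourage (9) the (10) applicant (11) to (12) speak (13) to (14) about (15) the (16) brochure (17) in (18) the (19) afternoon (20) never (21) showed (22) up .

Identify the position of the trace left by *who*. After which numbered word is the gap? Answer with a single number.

13

'who' is the object of the preposition 'to'. Wh-movement fronts it, leaving a gap right after 'to':
The colleague who Priya can promise to encourage the applicant to speak to ___ about the brochure in the afternoon never showed up.
'to' is word 13.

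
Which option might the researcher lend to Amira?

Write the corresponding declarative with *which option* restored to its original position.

'which option' functions as the direct object of 'lend'. Fronting leaves a gap immediately after 'lend':
Which option might the researcher lend ___ to Amira?

The researcher might lend which option to Amira.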